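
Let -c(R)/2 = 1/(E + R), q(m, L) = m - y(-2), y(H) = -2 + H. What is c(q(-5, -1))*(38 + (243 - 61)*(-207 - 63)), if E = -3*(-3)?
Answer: 24551/2 ≈ 12276.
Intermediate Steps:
E = 9
q(m, L) = 4 + m (q(m, L) = m - (-2 - 2) = m - 1*(-4) = m + 4 = 4 + m)
c(R) = -2/(9 + R)
c(q(-5, -1))*(38 + (243 - 61)*(-207 - 63)) = (-2/(9 + (4 - 5)))*(38 + (243 - 61)*(-207 - 63)) = (-2/(9 - 1))*(38 + 182*(-270)) = (-2/8)*(38 - 49140) = -2*⅛*(-49102) = -¼*(-49102) = 24551/2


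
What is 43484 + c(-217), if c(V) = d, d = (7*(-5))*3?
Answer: 43379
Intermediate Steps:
d = -105 (d = -35*3 = -105)
c(V) = -105
43484 + c(-217) = 43484 - 105 = 43379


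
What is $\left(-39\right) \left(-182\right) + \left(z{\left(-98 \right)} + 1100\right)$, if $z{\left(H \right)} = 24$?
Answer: $8222$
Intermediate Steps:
$\left(-39\right) \left(-182\right) + \left(z{\left(-98 \right)} + 1100\right) = \left(-39\right) \left(-182\right) + \left(24 + 1100\right) = 7098 + 1124 = 8222$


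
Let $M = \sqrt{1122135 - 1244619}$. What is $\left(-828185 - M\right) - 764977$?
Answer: $-1593162 - 2 i \sqrt{30621} \approx -1.5932 \cdot 10^{6} - 349.98 i$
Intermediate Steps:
$M = 2 i \sqrt{30621}$ ($M = \sqrt{-122484} = 2 i \sqrt{30621} \approx 349.98 i$)
$\left(-828185 - M\right) - 764977 = \left(-828185 - 2 i \sqrt{30621}\right) - 764977 = -1593162 - 2 i \sqrt{30621}$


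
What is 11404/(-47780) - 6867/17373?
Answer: -43852246/69173495 ≈ -0.63395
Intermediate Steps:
11404/(-47780) - 6867/17373 = 11404*(-1/47780) - 6867*1/17373 = -2851/11945 - 2289/5791 = -43852246/69173495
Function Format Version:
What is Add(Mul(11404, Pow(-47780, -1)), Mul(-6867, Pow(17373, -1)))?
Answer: Rational(-43852246, 69173495) ≈ -0.63395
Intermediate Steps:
Add(Mul(11404, Pow(-47780, -1)), Mul(-6867, Pow(17373, -1))) = Add(Mul(11404, Rational(-1, 47780)), Mul(-6867, Rational(1, 17373))) = Add(Rational(-2851, 11945), Rational(-2289, 5791)) = Rational(-43852246, 69173495)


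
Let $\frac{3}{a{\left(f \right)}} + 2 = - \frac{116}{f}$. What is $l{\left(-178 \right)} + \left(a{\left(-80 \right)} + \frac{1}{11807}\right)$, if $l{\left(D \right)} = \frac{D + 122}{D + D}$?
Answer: $- \frac{61230123}{11559053} \approx -5.2972$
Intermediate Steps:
$a{\left(f \right)} = \frac{3}{-2 - \frac{116}{f}}$
$l{\left(D \right)} = \frac{122 + D}{2 D}$
$l{\left(-178 \right)} + \left(a{\left(-80 \right)} + \frac{1}{11807}\right) = \frac{122 - 178}{2 \left(-178\right)} + \left(\left(-3\right) \left(-80\right) \frac{1}{116 + 2 \left(-80\right)} + \frac{1}{11807}\right) = \frac{1}{2} \left(- \frac{1}{178}\right) \left(-56\right) + \left(\left(-3\right) \left(-80\right) \frac{1}{116 - 160} + \frac{1}{11807}\right) = \frac{14}{89} + \left(\left(-3\right) \left(-80\right) \frac{1}{-44} + \frac{1}{11807}\right) = \frac{14}{89} + \left(\left(-3\right) \left(-80\right) \left(- \frac{1}{44}\right) + \frac{1}{11807}\right) = \frac{14}{89} + \left(- \frac{60}{11} + \frac{1}{11807}\right) = \frac{14}{89} - \frac{708409}{129877} = - \frac{61230123}{11559053}$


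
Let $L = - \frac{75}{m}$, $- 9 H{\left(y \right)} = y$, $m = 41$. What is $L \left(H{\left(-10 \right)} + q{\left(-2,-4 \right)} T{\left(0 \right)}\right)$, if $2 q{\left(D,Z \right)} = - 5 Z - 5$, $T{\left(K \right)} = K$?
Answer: $- \frac{250}{123} \approx -2.0325$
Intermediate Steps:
$H{\left(y \right)} = - \frac{y}{9}$
$q{\left(D,Z \right)} = - \frac{5}{2} - \frac{5 Z}{2}$ ($q{\left(D,Z \right)} = \frac{- 5 Z - 5}{2} = \frac{-5 - 5 Z}{2} = - \frac{5}{2} - \frac{5 Z}{2}$)
$L = - \frac{75}{41} \approx -1.8293$
$L \left(H{\left(-10 \right)} + q{\left(-2,-4 \right)} T{\left(0 \right)}\right) = - \frac{75 \left(\left(- \frac{1}{9}\right) \left(-10\right) + \left(- \frac{5}{2} - -10\right) 0\right)}{41} = - \frac{75 \left(\frac{10}{9} + \left(- \frac{5}{2} + 10\right) 0\right)}{41} = - \frac{75 \left(\frac{10}{9} + \frac{15}{2} \cdot 0\right)}{41} = - \frac{75 \left(\frac{10}{9} + 0\right)}{41} = \left(- \frac{75}{41}\right) \frac{10}{9} = - \frac{250}{123}$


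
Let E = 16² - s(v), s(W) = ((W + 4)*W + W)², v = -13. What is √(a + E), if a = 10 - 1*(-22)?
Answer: 4*I*√658 ≈ 102.61*I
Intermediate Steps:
s(W) = (W + W*(4 + W))² (s(W) = ((4 + W)*W + W)² = (W*(4 + W) + W)² = (W + W*(4 + W))²)
a = 32 (a = 10 + 22 = 32)
E = -10560 (E = 16² - (-13)²*(5 - 13)² = 256 - 169*(-8)² = 256 - 169*64 = 256 - 1*10816 = 256 - 10816 = -10560)
√(a + E) = √(32 - 10560) = √(-10528) = 4*I*√658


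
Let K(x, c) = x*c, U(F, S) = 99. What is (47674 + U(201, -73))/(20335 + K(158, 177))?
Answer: 4343/4391 ≈ 0.98907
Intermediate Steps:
K(x, c) = c*x
(47674 + U(201, -73))/(20335 + K(158, 177)) = (47674 + 99)/(20335 + 177*158) = 47773/(20335 + 27966) = 47773/48301 = 47773*(1/48301) = 4343/4391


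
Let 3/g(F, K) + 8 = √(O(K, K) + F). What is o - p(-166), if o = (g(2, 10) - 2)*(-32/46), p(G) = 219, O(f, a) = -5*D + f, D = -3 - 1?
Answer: -4993/23 + 6*√2/23 ≈ -216.72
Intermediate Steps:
D = -4
O(f, a) = 20 + f (O(f, a) = -5*(-4) + f = 20 + f)
g(F, K) = 3/(-8 + √(20 + F + K)) (g(F, K) = 3/(-8 + √((20 + K) + F)) = 3/(-8 + √(20 + F + K)))
o = 32/23 - 48/(23*(-8 + 4*√2)) (o = (3/(-8 + √(20 + 2 + 10)) - 2)*(-32/46) = (3/(-8 + √32) - 2)*(-32*1/46) = (3/(-8 + 4*√2) - 2)*(-16/23) = (-2 + 3/(-8 + 4*√2))*(-16/23) = 32/23 - 48/(23*(-8 + 4*√2)) ≈ 2.2820)
o - p(-166) = (44/23 + 6*√2/23) - 1*219 = (44/23 + 6*√2/23) - 219 = -4993/23 + 6*√2/23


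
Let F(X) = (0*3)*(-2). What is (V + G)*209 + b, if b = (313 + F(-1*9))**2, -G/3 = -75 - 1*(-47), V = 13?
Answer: 118242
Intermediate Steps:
F(X) = 0 (F(X) = 0*(-2) = 0)
G = 84 (G = -3*(-75 - 1*(-47)) = -3*(-75 + 47) = -3*(-28) = 84)
b = 97969 (b = (313 + 0)**2 = 313**2 = 97969)
(V + G)*209 + b = (13 + 84)*209 + 97969 = 97*209 + 97969 = 20273 + 97969 = 118242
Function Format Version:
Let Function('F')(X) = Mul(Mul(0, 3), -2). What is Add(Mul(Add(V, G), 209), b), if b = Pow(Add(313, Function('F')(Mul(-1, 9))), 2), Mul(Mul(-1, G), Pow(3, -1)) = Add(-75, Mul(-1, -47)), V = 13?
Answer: 118242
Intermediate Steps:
Function('F')(X) = 0 (Function('F')(X) = Mul(0, -2) = 0)
G = 84 (G = Mul(-3, Add(-75, Mul(-1, -47))) = Mul(-3, Add(-75, 47)) = Mul(-3, -28) = 84)
b = 97969 (b = Pow(Add(313, 0), 2) = Pow(313, 2) = 97969)
Add(Mul(Add(V, G), 209), b) = Add(Mul(Add(13, 84), 209), 97969) = Add(Mul(97, 209), 97969) = Add(20273, 97969) = 118242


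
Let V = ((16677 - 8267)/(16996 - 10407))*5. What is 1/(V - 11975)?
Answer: -6589/78861225 ≈ -8.3552e-5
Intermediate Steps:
V = 42050/6589 (V = (8410/6589)*5 = 42050/6589 ≈ 6.3819)
1/(V - 11975) = 1/(42050/6589 - 11975) = 1/(-78861225/6589) = -6589/78861225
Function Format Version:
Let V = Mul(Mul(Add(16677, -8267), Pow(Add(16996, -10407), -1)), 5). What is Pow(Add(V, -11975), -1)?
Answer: Rational(-6589, 78861225) ≈ -8.3552e-5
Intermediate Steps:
V = Rational(42050, 6589) (V = Mul(Mul(8410, Pow(6589, -1)), 5) = Mul(Mul(8410, Rational(1, 6589)), 5) = Mul(Rational(8410, 6589), 5) = Rational(42050, 6589) ≈ 6.3819)
Pow(Add(V, -11975), -1) = Pow(Add(Rational(42050, 6589), -11975), -1) = Pow(Rational(-78861225, 6589), -1) = Rational(-6589, 78861225)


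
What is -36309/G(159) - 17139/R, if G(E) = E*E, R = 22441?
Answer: -416033776/189110307 ≈ -2.2000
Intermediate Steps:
G(E) = E²
-36309/G(159) - 17139/R = -36309/(159²) - 17139/22441 = -36309/25281 - 17139*1/22441 = -36309*1/25281 - 17139/22441 = -12103/8427 - 17139/22441 = -416033776/189110307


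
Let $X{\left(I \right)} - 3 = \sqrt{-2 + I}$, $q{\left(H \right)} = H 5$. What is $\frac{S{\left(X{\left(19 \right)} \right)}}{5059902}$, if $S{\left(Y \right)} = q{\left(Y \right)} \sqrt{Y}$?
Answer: $\frac{5 \left(3 + \sqrt{17}\right)^{\frac{3}{2}}}{5059902} \approx 1.8786 \cdot 10^{-5}$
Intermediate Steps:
$q{\left(H \right)} = 5 H$
$X{\left(I \right)} = 3 + \sqrt{-2 + I}$
$S{\left(Y \right)} = 5 Y^{\frac{3}{2}}$ ($S{\left(Y \right)} = 5 Y \sqrt{Y} = 5 Y^{\frac{3}{2}}$)
$\frac{S{\left(X{\left(19 \right)} \right)}}{5059902} = \frac{5 \left(3 + \sqrt{-2 + 19}\right)^{\frac{3}{2}}}{5059902} = 5 \left(3 + \sqrt{17}\right)^{\frac{3}{2}} \cdot \frac{1}{5059902} = \frac{5 \left(3 + \sqrt{17}\right)^{\frac{3}{2}}}{5059902}$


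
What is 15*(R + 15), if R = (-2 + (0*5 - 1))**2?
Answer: 360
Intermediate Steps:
R = 9 (R = (-2 + (0 - 1))**2 = (-2 - 1)**2 = (-3)**2 = 9)
15*(R + 15) = 15*(9 + 15) = 15*24 = 360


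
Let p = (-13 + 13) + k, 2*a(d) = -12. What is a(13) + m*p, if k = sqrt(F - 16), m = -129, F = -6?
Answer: -6 - 129*I*sqrt(22) ≈ -6.0 - 605.06*I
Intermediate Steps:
a(d) = -6 (a(d) = (1/2)*(-12) = -6)
k = I*sqrt(22) (k = sqrt(-6 - 16) = sqrt(-22) = I*sqrt(22) ≈ 4.6904*I)
p = I*sqrt(22) (p = (-13 + 13) + I*sqrt(22) = 0 + I*sqrt(22) = I*sqrt(22) ≈ 4.6904*I)
a(13) + m*p = -6 - 129*I*sqrt(22)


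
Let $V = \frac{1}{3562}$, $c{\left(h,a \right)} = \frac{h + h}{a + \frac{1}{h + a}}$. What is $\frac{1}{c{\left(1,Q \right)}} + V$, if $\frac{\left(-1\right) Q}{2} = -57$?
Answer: $\frac{11675403}{204815} \approx 57.005$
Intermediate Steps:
$Q = 114$ ($Q = \left(-2\right) \left(-57\right) = 114$)
$c{\left(h,a \right)} = \frac{2 h}{a + \frac{1}{a + h}}$
$V = \frac{1}{3562} \approx 0.00028074$
$\frac{1}{c{\left(1,Q \right)}} + V = \frac{1}{2 \cdot 1 \frac{1}{1 + 114^{2} + 114 \cdot 1} \left(114 + 1\right)} + \frac{1}{3562} = \frac{1}{2 \cdot 1 \frac{1}{1 + 12996 + 114} \cdot 115} + \frac{1}{3562} = \frac{1}{2 \cdot 1 \cdot \frac{1}{13111} \cdot 115} + \frac{1}{3562} = \frac{1}{\frac{230}{13111}} + \frac{1}{3562} = \frac{13111}{230} + \frac{1}{3562} = \frac{11675403}{204815}$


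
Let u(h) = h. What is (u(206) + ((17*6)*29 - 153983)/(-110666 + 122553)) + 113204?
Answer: 1347953645/11887 ≈ 1.1340e+5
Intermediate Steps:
(u(206) + ((17*6)*29 - 153983)/(-110666 + 122553)) + 113204 = (206 + ((17*6)*29 - 153983)/(-110666 + 122553)) + 113204 = (206 + (102*29 - 153983)/11887) + 113204 = (206 + (2958 - 153983)*(1/11887)) + 113204 = (206 - 151025*1/11887) + 113204 = (206 - 151025/11887) + 113204 = 2297697/11887 + 113204 = 1347953645/11887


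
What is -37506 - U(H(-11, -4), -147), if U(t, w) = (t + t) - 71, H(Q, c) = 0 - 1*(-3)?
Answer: -37441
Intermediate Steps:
H(Q, c) = 3 (H(Q, c) = 0 + 3 = 3)
U(t, w) = -71 + 2*t (U(t, w) = 2*t - 71 = -71 + 2*t)
-37506 - U(H(-11, -4), -147) = -37506 - (-71 + 2*3) = -37506 - (-71 + 6) = -37506 - 1*(-65) = -37506 + 65 = -37441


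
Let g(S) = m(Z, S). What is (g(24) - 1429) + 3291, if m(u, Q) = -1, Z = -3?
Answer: 1861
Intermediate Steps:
g(S) = -1
(g(24) - 1429) + 3291 = (-1 - 1429) + 3291 = -1430 + 3291 = 1861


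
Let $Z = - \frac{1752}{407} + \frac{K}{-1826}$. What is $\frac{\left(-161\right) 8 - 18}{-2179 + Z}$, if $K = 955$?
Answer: $\frac{88235972}{147543765} \approx 0.59803$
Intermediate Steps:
$Z = - \frac{326167}{67562}$ ($Z = - \frac{1752}{407} + \frac{955}{-1826} = \left(-1752\right) \frac{1}{407} + 955 \left(- \frac{1}{1826}\right) = - \frac{1752}{407} - \frac{955}{1826} = - \frac{326167}{67562} \approx -4.8277$)
$\frac{\left(-161\right) 8 - 18}{-2179 + Z} = \frac{\left(-161\right) 8 - 18}{-2179 - \frac{326167}{67562}} = \frac{-1288 - 18}{- \frac{147543765}{67562}} = \left(-1306\right) \left(- \frac{67562}{147543765}\right) = \frac{88235972}{147543765}$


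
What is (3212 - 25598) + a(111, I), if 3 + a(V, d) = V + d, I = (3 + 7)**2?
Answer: -22178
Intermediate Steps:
I = 100 (I = 10**2 = 100)
a(V, d) = -3 + V + d (a(V, d) = -3 + (V + d) = -3 + V + d)
(3212 - 25598) + a(111, I) = (3212 - 25598) + (-3 + 111 + 100) = -22386 + 208 = -22178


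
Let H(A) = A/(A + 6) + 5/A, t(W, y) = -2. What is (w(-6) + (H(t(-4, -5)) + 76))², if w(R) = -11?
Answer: 3844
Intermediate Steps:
H(A) = 5/A + A/(6 + A) (H(A) = A/(6 + A) + 5/A = 5/A + A/(6 + A))
(w(-6) + (H(t(-4, -5)) + 76))² = (-11 + ((30 + (-2)² + 5*(-2))/((-2)*(6 - 2)) + 76))² = (-11 + (-½*(30 + 4 - 10)/4 + 76))² = (-11 + (-½*¼*24 + 76))² = (-11 + (-3 + 76))² = (-11 + 73)² = 62² = 3844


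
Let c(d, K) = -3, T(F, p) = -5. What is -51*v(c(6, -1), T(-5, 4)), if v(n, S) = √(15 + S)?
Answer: -51*√10 ≈ -161.28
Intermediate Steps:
-51*v(c(6, -1), T(-5, 4)) = -51*√(15 - 5) = -51*√10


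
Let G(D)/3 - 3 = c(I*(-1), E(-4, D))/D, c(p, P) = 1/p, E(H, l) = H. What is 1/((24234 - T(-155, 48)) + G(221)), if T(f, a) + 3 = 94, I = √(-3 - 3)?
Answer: 2359215664/56979776716931 - 221*I*√6/56979776716931 ≈ 4.1404e-5 - 9.5005e-12*I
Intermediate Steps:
I = I*√6 (I = √(-6) = I*√6 ≈ 2.4495*I)
T(f, a) = 91 (T(f, a) = -3 + 94 = 91)
G(D) = 9 + I*√6/(2*D) (G(D) = 9 + 3*(1/((((I*√6)*(-1)))*D)) = 9 + 3*(1/(((-I*√6))*D)) = 9 + 3*((I*√6/6)/D) = 9 + 3*(I*√6/(6*D)) = 9 + I*√6/(2*D))
1/((24234 - T(-155, 48)) + G(221)) = 1/((24234 - 1*91) + (9 + (½)*I*√6/221)) = 1/((24234 - 91) + (9 + (½)*I*√6*(1/221))) = 1/(24143 + (9 + I*√6/442)) = 1/(24152 + I*√6/442)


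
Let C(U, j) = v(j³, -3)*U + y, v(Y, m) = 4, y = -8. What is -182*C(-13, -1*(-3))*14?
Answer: 152880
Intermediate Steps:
C(U, j) = -8 + 4*U (C(U, j) = 4*U - 8 = -8 + 4*U)
-182*C(-13, -1*(-3))*14 = -182*(-8 + 4*(-13))*14 = -182*(-8 - 52)*14 = -182*(-60)*14 = 10920*14 = 152880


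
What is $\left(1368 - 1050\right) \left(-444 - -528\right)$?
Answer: $26712$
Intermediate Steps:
$\left(1368 - 1050\right) \left(-444 - -528\right) = 318 \left(-444 + 528\right) = 318 \cdot 84 = 26712$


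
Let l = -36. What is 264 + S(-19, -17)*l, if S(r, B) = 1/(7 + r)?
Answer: 267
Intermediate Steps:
264 + S(-19, -17)*l = 264 - 36/(7 - 19) = 264 - 36/(-12) = 264 - 1/12*(-36) = 264 + 3 = 267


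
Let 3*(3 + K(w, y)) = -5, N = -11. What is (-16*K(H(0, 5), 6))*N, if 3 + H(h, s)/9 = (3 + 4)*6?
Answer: -2464/3 ≈ -821.33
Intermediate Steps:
H(h, s) = 351 (H(h, s) = -27 + 9*((3 + 4)*6) = -27 + 9*(7*6) = -27 + 9*42 = -27 + 378 = 351)
K(w, y) = -14/3 (K(w, y) = -3 + (⅓)*(-5) = -3 - 5/3 = -14/3)
(-16*K(H(0, 5), 6))*N = -16*(-14/3)*(-11) = (224/3)*(-11) = -2464/3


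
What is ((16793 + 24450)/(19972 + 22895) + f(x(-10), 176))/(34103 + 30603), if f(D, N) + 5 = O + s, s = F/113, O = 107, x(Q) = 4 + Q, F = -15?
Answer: 249051248/156716993763 ≈ 0.0015892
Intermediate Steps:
s = -15/113 ≈ -0.13274
f(D, N) = 11511/113 (f(D, N) = -5 + (107 - 15/113) = -5 + 12076/113 = 11511/113)
((16793 + 24450)/(19972 + 22895) + f(x(-10), 176))/(34103 + 30603) = ((16793 + 24450)/(19972 + 22895) + 11511/113)/(34103 + 30603) = (41243/42867 + 11511/113)/64706 = (41243*(1/42867) + 11511/113)*(1/64706) = (41243/42867 + 11511/113)*(1/64706) = (498102496/4843971)*(1/64706) = 249051248/156716993763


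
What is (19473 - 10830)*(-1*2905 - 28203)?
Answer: -268866444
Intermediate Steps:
(19473 - 10830)*(-1*2905 - 28203) = 8643*(-2905 - 28203) = 8643*(-31108) = -268866444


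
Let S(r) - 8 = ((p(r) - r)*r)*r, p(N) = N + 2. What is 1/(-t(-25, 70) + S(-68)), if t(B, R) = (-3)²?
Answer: 1/9247 ≈ 0.00010814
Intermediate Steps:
t(B, R) = 9
p(N) = 2 + N
S(r) = 8 + 2*r² (S(r) = 8 + (((2 + r) - r)*r)*r = 8 + (2*r)*r = 8 + 2*r²)
1/(-t(-25, 70) + S(-68)) = 1/(-1*9 + (8 + 2*(-68)²)) = 1/(-9 + (8 + 2*4624)) = 1/(-9 + (8 + 9248)) = 1/(-9 + 9256) = 1/9247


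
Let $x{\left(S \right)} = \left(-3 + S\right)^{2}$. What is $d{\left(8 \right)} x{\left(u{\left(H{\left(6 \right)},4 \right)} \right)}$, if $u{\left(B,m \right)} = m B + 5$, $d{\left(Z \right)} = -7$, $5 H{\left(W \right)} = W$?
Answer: $- \frac{8092}{25} \approx -323.68$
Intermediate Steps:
$H{\left(W \right)} = \frac{W}{5}$
$u{\left(B,m \right)} = 5 + B m$ ($u{\left(B,m \right)} = B m + 5 = 5 + B m$)
$d{\left(8 \right)} x{\left(u{\left(H{\left(6 \right)},4 \right)} \right)} = - 7 \left(-3 + \left(5 + \frac{1}{5} \cdot 6 \cdot 4\right)\right)^{2} = - 7 \left(-3 + \left(5 + \frac{6}{5} \cdot 4\right)\right)^{2} = - 7 \left(-3 + \left(5 + \frac{24}{5}\right)\right)^{2} = - 7 \left(-3 + \frac{49}{5}\right)^{2} = - 7 \left(\frac{34}{5}\right)^{2} = \left(-7\right) \frac{1156}{25} = - \frac{8092}{25}$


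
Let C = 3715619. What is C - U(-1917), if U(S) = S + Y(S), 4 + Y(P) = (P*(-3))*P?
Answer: 14742207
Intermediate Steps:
Y(P) = -4 - 3*P**2 (Y(P) = -4 + (P*(-3))*P = -4 + (-3*P)*P = -4 - 3*P**2)
U(S) = -4 + S - 3*S**2 (U(S) = S + (-4 - 3*S**2) = -4 + S - 3*S**2)
C - U(-1917) = 3715619 - (-4 - 1917 - 3*(-1917)**2) = 3715619 - (-4 - 1917 - 3*3674889) = 3715619 - (-4 - 1917 - 11024667) = 3715619 - 1*(-11026588) = 3715619 + 11026588 = 14742207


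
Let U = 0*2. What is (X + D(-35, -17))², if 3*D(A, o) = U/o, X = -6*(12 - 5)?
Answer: 1764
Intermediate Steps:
U = 0
X = -42 (X = -6*7 = -42)
D(A, o) = 0 (D(A, o) = (0/o)/3 = (⅓)*0 = 0)
(X + D(-35, -17))² = (-42 + 0)² = (-42)² = 1764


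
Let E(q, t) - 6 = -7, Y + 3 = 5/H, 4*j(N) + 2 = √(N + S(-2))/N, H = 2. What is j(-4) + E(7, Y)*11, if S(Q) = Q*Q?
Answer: -23/2 ≈ -11.500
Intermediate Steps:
S(Q) = Q²
j(N) = -½ + √(4 + N)/(4*N) (j(N) = -½ + (√(N + (-2)²)/N)/4 = -½ + (√(N + 4)/N)/4 = -½ + (√(4 + N)/N)/4 = -½ + √(4 + N)/(4*N))
Y = -½ (Y = -3 + 5/2 = -½ ≈ -0.50000)
E(q, t) = -1 (E(q, t) = 6 - 7 = -1)
j(-4) + E(7, Y)*11 = (¼)*(√(4 - 4) - 2*(-4))/(-4) - 1*11 = (¼)*(-¼)*(√0 + 8) - 11 = (¼)*(-¼)*(0 + 8) - 11 = (¼)*(-¼)*8 - 11 = -½ - 11 = -23/2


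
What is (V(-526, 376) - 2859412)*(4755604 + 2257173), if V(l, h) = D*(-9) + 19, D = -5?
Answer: -20051969889396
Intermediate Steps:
V(l, h) = 64 (V(l, h) = -5*(-9) + 19 = 45 + 19 = 64)
(V(-526, 376) - 2859412)*(4755604 + 2257173) = (64 - 2859412)*(4755604 + 2257173) = -2859348*7012777 = -20051969889396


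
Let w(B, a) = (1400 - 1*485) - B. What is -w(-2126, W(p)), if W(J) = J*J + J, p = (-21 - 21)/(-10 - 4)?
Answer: -3041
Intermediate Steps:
p = 3 (p = -42/(-14) = -42*(-1/14) = 3)
W(J) = J + J² (W(J) = J² + J = J + J²)
w(B, a) = 915 - B (w(B, a) = (1400 - 485) - B = 915 - B)
-w(-2126, W(p)) = -(915 - 1*(-2126)) = -(915 + 2126) = -1*3041 = -3041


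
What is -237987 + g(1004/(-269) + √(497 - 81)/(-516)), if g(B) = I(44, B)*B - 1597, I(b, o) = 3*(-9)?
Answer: -64420988/269 + 9*√26/43 ≈ -2.3948e+5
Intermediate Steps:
I(b, o) = -27
g(B) = -1597 - 27*B (g(B) = -27*B - 1597 = -1597 - 27*B)
-237987 + g(1004/(-269) + √(497 - 81)/(-516)) = -237987 + (-1597 - 27*(1004/(-269) + √(497 - 81)/(-516))) = -237987 + (-1597 - 27*(1004*(-1/269) + √416*(-1/516))) = -237987 + (-1597 - 27*(-1004/269 + (4*√26)*(-1/516))) = -237987 + (-1597 - 27*(-1004/269 - √26/129)) = -237987 + (-1597 + (27108/269 + 9*√26/43)) = -237987 + (-402485/269 + 9*√26/43) = -64420988/269 + 9*√26/43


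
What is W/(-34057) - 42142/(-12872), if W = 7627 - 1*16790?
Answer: 776588115/219190852 ≈ 3.5430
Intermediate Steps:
W = -9163 (W = 7627 - 16790 = -9163)
W/(-34057) - 42142/(-12872) = -9163/(-34057) - 42142/(-12872) = -9163*(-1/34057) - 42142*(-1/12872) = 9163/34057 + 21071/6436 = 776588115/219190852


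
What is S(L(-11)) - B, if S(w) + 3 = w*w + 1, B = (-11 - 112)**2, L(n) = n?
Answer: -15010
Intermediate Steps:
B = 15129 (B = (-123)**2 = 15129)
S(w) = -2 + w**2 (S(w) = -3 + (w*w + 1) = -3 + (w**2 + 1) = -3 + (1 + w**2) = -2 + w**2)
S(L(-11)) - B = (-2 + (-11)**2) - 1*15129 = (-2 + 121) - 15129 = 119 - 15129 = -15010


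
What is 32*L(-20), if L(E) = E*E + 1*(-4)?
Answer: 12672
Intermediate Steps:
L(E) = -4 + E**2 (L(E) = E**2 - 4 = -4 + E**2)
32*L(-20) = 32*(-4 + (-20)**2) = 32*(-4 + 400) = 32*396 = 12672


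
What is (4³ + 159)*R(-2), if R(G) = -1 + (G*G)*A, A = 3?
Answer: 2453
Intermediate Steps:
R(G) = -1 + 3*G² (R(G) = -1 + (G*G)*3 = -1 + G²*3 = -1 + 3*G²)
(4³ + 159)*R(-2) = (4³ + 159)*(-1 + 3*(-2)²) = (64 + 159)*(-1 + 3*4) = 223*(-1 + 12) = 223*11 = 2453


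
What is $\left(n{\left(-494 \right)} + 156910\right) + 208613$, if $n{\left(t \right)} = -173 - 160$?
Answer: $365190$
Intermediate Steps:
$n{\left(t \right)} = -333$
$\left(n{\left(-494 \right)} + 156910\right) + 208613 = \left(-333 + 156910\right) + 208613 = 156577 + 208613 = 365190$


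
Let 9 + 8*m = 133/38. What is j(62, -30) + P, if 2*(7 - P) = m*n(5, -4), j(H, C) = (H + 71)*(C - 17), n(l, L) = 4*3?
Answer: -49919/8 ≈ -6239.9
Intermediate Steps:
n(l, L) = 12
m = -11/16 (m = -9/8 + (133/38)/8 = -9/8 + (133*(1/38))/8 = -9/8 + (1/8)*(7/2) = -9/8 + 7/16 = -11/16 ≈ -0.68750)
j(H, C) = (-17 + C)*(71 + H) (j(H, C) = (71 + H)*(-17 + C) = (-17 + C)*(71 + H))
P = 89/8 (P = 7 - (-11)*12/32 = 7 - 1/2*(-33/4) = 7 + 33/8 = 89/8 ≈ 11.125)
j(62, -30) + P = (-1207 - 17*62 + 71*(-30) - 30*62) + 89/8 = (-1207 - 1054 - 2130 - 1860) + 89/8 = -6251 + 89/8 = -49919/8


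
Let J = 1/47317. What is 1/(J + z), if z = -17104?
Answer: -47317/809309967 ≈ -5.8466e-5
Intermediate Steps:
J = 1/47317 ≈ 2.1134e-5
1/(J + z) = 1/(1/47317 - 17104) = 1/(-809309967/47317) = -47317/809309967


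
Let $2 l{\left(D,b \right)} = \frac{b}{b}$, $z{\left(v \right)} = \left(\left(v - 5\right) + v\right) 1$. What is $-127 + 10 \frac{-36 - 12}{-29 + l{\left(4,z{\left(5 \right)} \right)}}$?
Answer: $- \frac{2093}{19} \approx -110.16$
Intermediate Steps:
$z{\left(v \right)} = -5 + 2 v$ ($z{\left(v \right)} = \left(\left(v - 5\right) + v\right) 1 = \left(\left(-5 + v\right) + v\right) 1 = \left(-5 + 2 v\right) 1 = -5 + 2 v$)
$l{\left(D,b \right)} = \frac{1}{2}$ ($l{\left(D,b \right)} = \frac{b \frac{1}{b}}{2} = \frac{1}{2} \cdot 1 = \frac{1}{2}$)
$-127 + 10 \frac{-36 - 12}{-29 + l{\left(4,z{\left(5 \right)} \right)}} = -127 + 10 \frac{-36 - 12}{-29 + \frac{1}{2}} = -127 + 10 \left(- \frac{48}{- \frac{57}{2}}\right) = -127 + 10 \left(\left(-48\right) \left(- \frac{2}{57}\right)\right) = -127 + 10 \cdot \frac{32}{19} = -127 + \frac{320}{19} = - \frac{2093}{19}$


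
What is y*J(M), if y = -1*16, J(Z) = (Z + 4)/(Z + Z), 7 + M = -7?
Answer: -40/7 ≈ -5.7143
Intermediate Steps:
M = -14 (M = -7 - 7 = -14)
J(Z) = (4 + Z)/(2*Z) (J(Z) = (4 + Z)/((2*Z)) = (4 + Z)*(1/(2*Z)) = (4 + Z)/(2*Z))
y = -16
y*J(M) = -8*(4 - 14)/(-14) = -8*(-1)*(-10)/14 = -16*5/14 = -40/7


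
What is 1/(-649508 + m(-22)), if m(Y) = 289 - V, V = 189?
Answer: -1/649408 ≈ -1.5399e-6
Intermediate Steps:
m(Y) = 100 (m(Y) = 289 - 1*189 = 289 - 189 = 100)
1/(-649508 + m(-22)) = 1/(-649508 + 100) = 1/(-649408) = -1/649408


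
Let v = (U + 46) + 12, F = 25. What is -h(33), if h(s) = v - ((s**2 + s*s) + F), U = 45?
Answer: 2100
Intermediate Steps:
v = 103 (v = (45 + 46) + 12 = 91 + 12 = 103)
h(s) = 78 - 2*s**2 (h(s) = 103 - ((s**2 + s*s) + 25) = 103 - ((s**2 + s**2) + 25) = 103 - (2*s**2 + 25) = 103 - (25 + 2*s**2) = 103 + (-25 - 2*s**2) = 78 - 2*s**2)
-h(33) = -(78 - 2*33**2) = -(78 - 2*1089) = -(78 - 2178) = -1*(-2100) = 2100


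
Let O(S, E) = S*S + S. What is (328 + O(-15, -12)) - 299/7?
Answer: 3467/7 ≈ 495.29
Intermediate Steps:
O(S, E) = S + S² (O(S, E) = S² + S = S + S²)
(328 + O(-15, -12)) - 299/7 = (328 - 15*(1 - 15)) - 299/7 = (328 - 15*(-14)) - 299*⅐ = (328 + 210) - 299/7 = 538 - 299/7 = 3467/7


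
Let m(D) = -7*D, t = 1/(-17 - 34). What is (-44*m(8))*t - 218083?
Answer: -11124697/51 ≈ -2.1813e+5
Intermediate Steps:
t = -1/51 (t = 1/(-51) = -1/51 ≈ -0.019608)
(-44*m(8))*t - 218083 = -(-308)*8*(-1/51) - 218083 = -44*(-56)*(-1/51) - 218083 = 2464*(-1/51) - 218083 = -2464/51 - 218083 = -11124697/51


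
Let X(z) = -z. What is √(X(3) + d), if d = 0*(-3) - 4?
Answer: I*√7 ≈ 2.6458*I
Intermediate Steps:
d = -4 (d = 0 - 4 = -4)
√(X(3) + d) = √(-1*3 - 4) = √(-3 - 4) = √(-7) = I*√7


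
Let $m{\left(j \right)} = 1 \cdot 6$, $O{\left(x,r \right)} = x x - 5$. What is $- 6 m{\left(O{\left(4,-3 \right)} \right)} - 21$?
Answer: $-57$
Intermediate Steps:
$O{\left(x,r \right)} = -5 + x^{2}$ ($O{\left(x,r \right)} = x^{2} - 5 = -5 + x^{2}$)
$m{\left(j \right)} = 6$
$- 6 m{\left(O{\left(4,-3 \right)} \right)} - 21 = \left(-6\right) 6 - 21 = -36 - 21 = -57$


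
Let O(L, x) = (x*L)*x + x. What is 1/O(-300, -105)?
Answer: -1/3307605 ≈ -3.0233e-7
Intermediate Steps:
O(L, x) = x + L*x**2 (O(L, x) = (L*x)*x + x = L*x**2 + x = x + L*x**2)
1/O(-300, -105) = 1/(-105*(1 - 300*(-105))) = 1/(-105*(1 + 31500)) = 1/(-105*31501) = 1/(-3307605) = -1/3307605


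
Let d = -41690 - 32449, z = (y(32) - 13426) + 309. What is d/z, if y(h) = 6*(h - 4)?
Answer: 74139/12949 ≈ 5.7255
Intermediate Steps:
y(h) = -24 + 6*h (y(h) = 6*(-4 + h) = -24 + 6*h)
z = -12949 (z = ((-24 + 6*32) - 13426) + 309 = ((-24 + 192) - 13426) + 309 = (168 - 13426) + 309 = -13258 + 309 = -12949)
d = -74139
d/z = -74139/(-12949) = -74139*(-1/12949) = 74139/12949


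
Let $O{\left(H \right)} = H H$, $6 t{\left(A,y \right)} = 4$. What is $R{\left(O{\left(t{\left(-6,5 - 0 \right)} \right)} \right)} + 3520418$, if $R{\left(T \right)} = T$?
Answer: $\frac{31683766}{9} \approx 3.5204 \cdot 10^{6}$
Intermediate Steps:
$t{\left(A,y \right)} = \frac{2}{3}$ ($t{\left(A,y \right)} = \frac{1}{6} \cdot 4 = \frac{2}{3}$)
$O{\left(H \right)} = H^{2}$
$R{\left(O{\left(t{\left(-6,5 - 0 \right)} \right)} \right)} + 3520418 = \left(\frac{2}{3}\right)^{2} + 3520418 = \frac{4}{9} + 3520418 = \frac{31683766}{9}$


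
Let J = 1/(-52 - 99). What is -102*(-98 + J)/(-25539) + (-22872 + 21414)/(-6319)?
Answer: -1305300900/8122840697 ≈ -0.16070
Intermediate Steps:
J = -1/151 (J = 1/(-151) = -1/151 ≈ -0.0066225)
-102*(-98 + J)/(-25539) + (-22872 + 21414)/(-6319) = -102*(-98 - 1/151)/(-25539) + (-22872 + 21414)/(-6319) = -102*(-14799/151)*(-1/25539) - 1458*(-1/6319) = (1509498/151)*(-1/25539) + 1458/6319 = -503166/1285463 + 1458/6319 = -1305300900/8122840697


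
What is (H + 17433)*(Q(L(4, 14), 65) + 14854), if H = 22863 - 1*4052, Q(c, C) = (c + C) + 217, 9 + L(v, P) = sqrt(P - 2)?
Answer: 548262988 + 72488*sqrt(3) ≈ 5.4839e+8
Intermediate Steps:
L(v, P) = -9 + sqrt(-2 + P) (L(v, P) = -9 + sqrt(P - 2) = -9 + sqrt(-2 + P))
Q(c, C) = 217 + C + c (Q(c, C) = (C + c) + 217 = 217 + C + c)
H = 18811 (H = 22863 - 4052 = 18811)
(H + 17433)*(Q(L(4, 14), 65) + 14854) = (18811 + 17433)*((217 + 65 + (-9 + sqrt(-2 + 14))) + 14854) = 36244*((217 + 65 + (-9 + sqrt(12))) + 14854) = 36244*((217 + 65 + (-9 + 2*sqrt(3))) + 14854) = 36244*((273 + 2*sqrt(3)) + 14854) = 36244*(15127 + 2*sqrt(3)) = 548262988 + 72488*sqrt(3)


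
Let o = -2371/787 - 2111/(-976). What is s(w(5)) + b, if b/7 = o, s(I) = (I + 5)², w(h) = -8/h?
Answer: 107755043/19202800 ≈ 5.6114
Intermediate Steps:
s(I) = (5 + I)²
o = -652739/768112 (o = -2371*1/787 - 2111*(-1/976) = -2371/787 + 2111/976 = -652739/768112 ≈ -0.84980)
b = -4569173/768112 (b = 7*(-652739/768112) = -4569173/768112 ≈ -5.9486)
s(w(5)) + b = (5 - 8/5)² - 4569173/768112 = (17/5)² - 4569173/768112 = 289/25 - 4569173/768112 = 107755043/19202800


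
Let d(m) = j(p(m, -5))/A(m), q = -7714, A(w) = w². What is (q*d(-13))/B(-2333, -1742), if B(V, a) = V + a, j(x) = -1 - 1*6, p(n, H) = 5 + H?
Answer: -53998/688675 ≈ -0.078408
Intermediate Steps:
j(x) = -7 (j(x) = -1 - 6 = -7)
d(m) = -7/m²
(q*d(-13))/B(-2333, -1742) = (-(-53998)/(-13)²)/(-2333 - 1742) = -(-53998)/169/(-4075) = -7714*(-7/169)*(-1/4075) = (53998/169)*(-1/4075) = -53998/688675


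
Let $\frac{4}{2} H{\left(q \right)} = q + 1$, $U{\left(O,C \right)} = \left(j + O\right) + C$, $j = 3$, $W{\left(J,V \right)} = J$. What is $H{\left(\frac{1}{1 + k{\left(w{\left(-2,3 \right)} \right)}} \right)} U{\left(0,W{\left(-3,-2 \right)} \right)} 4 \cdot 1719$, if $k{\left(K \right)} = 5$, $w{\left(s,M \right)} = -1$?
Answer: $0$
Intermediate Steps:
$U{\left(O,C \right)} = 3 + C + O$ ($U{\left(O,C \right)} = \left(3 + O\right) + C = 3 + C + O$)
$H{\left(q \right)} = \frac{1}{2} + \frac{q}{2}$ ($H{\left(q \right)} = \frac{q + 1}{2} = \frac{1 + q}{2} = \frac{1}{2} + \frac{q}{2}$)
$H{\left(\frac{1}{1 + k{\left(w{\left(-2,3 \right)} \right)}} \right)} U{\left(0,W{\left(-3,-2 \right)} \right)} 4 \cdot 1719 = \left(\frac{1}{2} + \frac{1}{2 \left(1 + 5\right)}\right) \left(3 - 3 + 0\right) 4 \cdot 1719 = \left(\frac{1}{2} + \frac{1}{2 \cdot 6}\right) 0 \cdot 4 \cdot 1719 = \left(\frac{1}{2} + \frac{1}{2} \cdot \frac{1}{6}\right) 0 \cdot 4 \cdot 1719 = \left(\frac{1}{2} + \frac{1}{12}\right) 0 \cdot 4 \cdot 1719 = \frac{7}{12} \cdot 0 \cdot 4 \cdot 1719 = 0 \cdot 4 \cdot 1719 = 0 \cdot 1719 = 0$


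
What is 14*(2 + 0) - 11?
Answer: 17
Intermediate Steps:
14*(2 + 0) - 11 = 14*2 - 11 = 28 - 11 = 17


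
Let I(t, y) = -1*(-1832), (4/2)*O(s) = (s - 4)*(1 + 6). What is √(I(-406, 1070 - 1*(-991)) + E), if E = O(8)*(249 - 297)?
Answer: 2*√290 ≈ 34.059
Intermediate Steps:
O(s) = -14 + 7*s/2 (O(s) = ((s - 4)*(1 + 6))/2 = ((-4 + s)*7)/2 = (-28 + 7*s)/2 = -14 + 7*s/2)
I(t, y) = 1832
E = -672 (E = (-14 + (7/2)*8)*(249 - 297) = (-14 + 28)*(-48) = 14*(-48) = -672)
√(I(-406, 1070 - 1*(-991)) + E) = √(1832 - 672) = √1160 = 2*√290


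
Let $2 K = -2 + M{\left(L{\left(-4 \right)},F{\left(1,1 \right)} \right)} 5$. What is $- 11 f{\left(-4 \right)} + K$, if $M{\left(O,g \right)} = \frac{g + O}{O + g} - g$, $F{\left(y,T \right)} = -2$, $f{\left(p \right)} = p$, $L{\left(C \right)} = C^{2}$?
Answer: $\frac{101}{2} \approx 50.5$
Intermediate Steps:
$M{\left(O,g \right)} = 1 - g$ ($M{\left(O,g \right)} = \frac{O + g}{O + g} - g = 1 - g$)
$K = \frac{13}{2}$ ($K = \frac{-2 + \left(1 - -2\right) 5}{2} = \frac{-2 + \left(1 + 2\right) 5}{2} = \frac{-2 + 3 \cdot 5}{2} = \frac{-2 + 15}{2} = \frac{1}{2} \cdot 13 = \frac{13}{2} \approx 6.5$)
$- 11 f{\left(-4 \right)} + K = \left(-11\right) \left(-4\right) + \frac{13}{2} = 44 + \frac{13}{2} = \frac{101}{2}$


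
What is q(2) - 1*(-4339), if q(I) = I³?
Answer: 4347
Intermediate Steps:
q(2) - 1*(-4339) = 2³ - 1*(-4339) = 8 + 4339 = 4347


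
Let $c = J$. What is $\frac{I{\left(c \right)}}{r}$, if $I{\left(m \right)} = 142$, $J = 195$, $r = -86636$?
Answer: $- \frac{71}{43318} \approx -0.001639$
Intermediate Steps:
$c = 195$
$\frac{I{\left(c \right)}}{r} = \frac{142}{-86636} = 142 \left(- \frac{1}{86636}\right) = - \frac{71}{43318}$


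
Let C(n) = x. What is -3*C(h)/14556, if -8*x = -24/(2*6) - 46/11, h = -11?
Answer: -17/106744 ≈ -0.00015926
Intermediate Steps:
x = 17/22 (x = -(-24/(2*6) - 46/11)/8 = -(-24/12 - 46*1/11)/8 = -(-24*1/12 - 46/11)/8 = -(-2 - 46/11)/8 = -⅛*(-68/11) = 17/22 ≈ 0.77273)
C(n) = 17/22
-3*C(h)/14556 = -51/(22*14556) = -3*17/320232 = -17/106744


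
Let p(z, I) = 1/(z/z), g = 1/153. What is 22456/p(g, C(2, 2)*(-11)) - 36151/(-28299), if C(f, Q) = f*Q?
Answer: 635518495/28299 ≈ 22457.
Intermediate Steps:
C(f, Q) = Q*f
g = 1/153 ≈ 0.0065359
p(z, I) = 1 (p(z, I) = 1/1 = 1)
22456/p(g, C(2, 2)*(-11)) - 36151/(-28299) = 22456/1 - 36151/(-28299) = 22456*1 - 36151*(-1/28299) = 22456 + 36151/28299 = 635518495/28299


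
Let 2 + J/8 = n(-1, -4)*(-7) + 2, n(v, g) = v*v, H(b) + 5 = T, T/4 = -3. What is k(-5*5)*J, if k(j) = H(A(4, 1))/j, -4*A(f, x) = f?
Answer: -952/25 ≈ -38.080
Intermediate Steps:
A(f, x) = -f/4
T = -12 (T = 4*(-3) = -12)
H(b) = -17 (H(b) = -5 - 12 = -17)
n(v, g) = v²
J = -56 (J = -16 + 8*((-1)²*(-7) + 2) = -16 + 8*(1*(-7) + 2) = -16 + 8*(-7 + 2) = -16 + 8*(-5) = -16 - 40 = -56)
k(j) = -17/j
k(-5*5)*J = -17/((-5*5))*(-56) = -17/(-25)*(-56) = -17*(-1/25)*(-56) = (17/25)*(-56) = -952/25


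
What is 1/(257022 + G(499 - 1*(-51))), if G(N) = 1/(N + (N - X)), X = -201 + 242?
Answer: 1059/272186299 ≈ 3.8907e-6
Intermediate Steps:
X = 41
G(N) = 1/(-41 + 2*N) (G(N) = 1/(N + (N - 1*41)) = 1/(N + (N - 41)) = 1/(N + (-41 + N)) = 1/(-41 + 2*N))
1/(257022 + G(499 - 1*(-51))) = 1/(257022 + 1/(-41 + 2*(499 - 1*(-51)))) = 1/(257022 + 1/(-41 + 2*(499 + 51))) = 1/(257022 + 1/(-41 + 2*550)) = 1/(257022 + 1/(-41 + 1100)) = 1/(257022 + 1/1059) = 1/(272186299/1059) = 1059/272186299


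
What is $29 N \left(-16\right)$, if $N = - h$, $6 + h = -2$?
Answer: $-3712$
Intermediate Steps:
$h = -8$ ($h = -6 - 2 = -8$)
$N = 8$ ($N = \left(-1\right) \left(-8\right) = 8$)
$29 N \left(-16\right) = 29 \cdot 8 \left(-16\right) = 232 \left(-16\right) = -3712$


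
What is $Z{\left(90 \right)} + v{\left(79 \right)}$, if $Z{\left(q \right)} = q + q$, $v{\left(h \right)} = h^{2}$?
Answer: $6421$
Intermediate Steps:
$Z{\left(q \right)} = 2 q$
$Z{\left(90 \right)} + v{\left(79 \right)} = 2 \cdot 90 + 79^{2} = 180 + 6241 = 6421$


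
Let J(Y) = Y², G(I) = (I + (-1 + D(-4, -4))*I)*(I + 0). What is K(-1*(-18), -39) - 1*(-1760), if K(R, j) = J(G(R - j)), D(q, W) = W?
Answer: 168897776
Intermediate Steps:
G(I) = -4*I² (G(I) = (I + (-1 - 4)*I)*(I + 0) = (I - 5*I)*I = (-4*I)*I = -4*I²)
K(R, j) = 16*(R - j)⁴ (K(R, j) = (-4*(R - j)²)² = 16*(R - j)⁴)
K(-1*(-18), -39) - 1*(-1760) = 16*(-1*(-18) - 1*(-39))⁴ - 1*(-1760) = 16*(18 + 39)⁴ + 1760 = 16*57⁴ + 1760 = 16*10556001 + 1760 = 168896016 + 1760 = 168897776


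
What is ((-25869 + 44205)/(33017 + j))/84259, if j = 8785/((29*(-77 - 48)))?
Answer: 830850/126049189007 ≈ 6.5915e-6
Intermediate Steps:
j = -1757/725 (j = 8785/((29*(-125))) = 8785/(-3625) = 8785*(-1/3625) = -1757/725 ≈ -2.4234)
((-25869 + 44205)/(33017 + j))/84259 = ((-25869 + 44205)/(33017 - 1757/725))/84259 = (18336/(23935568/725))*(1/84259) = (18336*(725/23935568))*(1/84259) = (830850/1495973)*(1/84259) = 830850/126049189007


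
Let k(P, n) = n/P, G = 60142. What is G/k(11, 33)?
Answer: 60142/3 ≈ 20047.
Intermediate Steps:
G/k(11, 33) = 60142/((33/11)) = 60142/((33*(1/11))) = 60142/3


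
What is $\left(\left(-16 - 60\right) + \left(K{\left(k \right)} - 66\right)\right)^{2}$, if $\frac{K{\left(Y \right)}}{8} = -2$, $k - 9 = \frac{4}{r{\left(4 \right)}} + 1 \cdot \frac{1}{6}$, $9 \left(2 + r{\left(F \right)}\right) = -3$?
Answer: $24964$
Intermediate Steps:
$r{\left(F \right)} = - \frac{7}{3}$ ($r{\left(F \right)} = -2 + \frac{1}{9} \left(-3\right) = -2 - \frac{1}{3} = - \frac{7}{3}$)
$k = \frac{313}{42}$ ($k = 9 + \left(\frac{4}{- \frac{7}{3}} + 1 \cdot \frac{1}{6}\right) = 9 + \left(4 \left(- \frac{3}{7}\right) + 1 \cdot \frac{1}{6}\right) = 9 + \left(- \frac{12}{7} + \frac{1}{6}\right) = 9 - \frac{65}{42} = \frac{313}{42} \approx 7.4524$)
$K{\left(Y \right)} = -16$ ($K{\left(Y \right)} = 8 \left(-2\right) = -16$)
$\left(\left(-16 - 60\right) + \left(K{\left(k \right)} - 66\right)\right)^{2} = \left(\left(-16 - 60\right) - 82\right)^{2} = \left(-76 - 82\right)^{2} = \left(-158\right)^{2} = 24964$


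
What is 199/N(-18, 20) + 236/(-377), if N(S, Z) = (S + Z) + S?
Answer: -78799/6032 ≈ -13.063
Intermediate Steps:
N(S, Z) = Z + 2*S
199/N(-18, 20) + 236/(-377) = 199/(20 + 2*(-18)) + 236/(-377) = 199/(20 - 36) + 236*(-1/377) = 199/(-16) - 236/377 = 199*(-1/16) - 236/377 = -199/16 - 236/377 = -78799/6032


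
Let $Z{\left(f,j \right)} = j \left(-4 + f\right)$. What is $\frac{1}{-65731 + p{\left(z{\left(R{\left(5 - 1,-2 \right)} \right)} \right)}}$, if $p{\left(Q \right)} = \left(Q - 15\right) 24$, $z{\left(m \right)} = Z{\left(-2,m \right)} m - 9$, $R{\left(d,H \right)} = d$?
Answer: $- \frac{1}{68611} \approx -1.4575 \cdot 10^{-5}$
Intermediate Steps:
$z{\left(m \right)} = -9 - 6 m^{2}$ ($z{\left(m \right)} = m \left(-4 - 2\right) m - 9 = m \left(-6\right) m - 9 = - 6 m m - 9 = - 6 m^{2} - 9 = -9 - 6 m^{2}$)
$p{\left(Q \right)} = -360 + 24 Q$ ($p{\left(Q \right)} = \left(Q - 15\right) 24 = \left(-15 + Q\right) 24 = -360 + 24 Q$)
$\frac{1}{-65731 + p{\left(z{\left(R{\left(5 - 1,-2 \right)} \right)} \right)}} = \frac{1}{-65731 + \left(-360 + 24 \left(-9 - 6 \left(5 - 1\right)^{2}\right)\right)} = \frac{1}{-65731 + \left(-360 + 24 \left(-9 - 6 \cdot 4^{2}\right)\right)} = \frac{1}{-65731 + \left(-360 + 24 \left(-9 - 96\right)\right)} = \frac{1}{-65731 + \left(-360 + 24 \left(-105\right)\right)} = \frac{1}{-65731 - 2880} = \frac{1}{-68611} = - \frac{1}{68611}$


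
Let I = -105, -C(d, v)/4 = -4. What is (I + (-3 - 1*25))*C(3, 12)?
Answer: -2128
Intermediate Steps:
C(d, v) = 16 (C(d, v) = -4*(-4) = 16)
(I + (-3 - 1*25))*C(3, 12) = (-105 + (-3 - 1*25))*16 = (-105 + (-3 - 25))*16 = (-105 - 28)*16 = -133*16 = -2128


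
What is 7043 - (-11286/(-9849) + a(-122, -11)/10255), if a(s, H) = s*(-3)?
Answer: 33868294601/4809595 ≈ 7041.8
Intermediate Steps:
a(s, H) = -3*s
7043 - (-11286/(-9849) + a(-122, -11)/10255) = 7043 - (-11286/(-9849) - 3*(-122)/10255) = 7043 - (-11286*(-1/9849) + 366*(1/10255)) = 7043 - (3762/3283 + 366/10255) = 7043 - 1*5682984/4809595 = 7043 - 5682984/4809595 = 33868294601/4809595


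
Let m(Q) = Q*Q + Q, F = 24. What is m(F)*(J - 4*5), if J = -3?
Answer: -13800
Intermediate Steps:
m(Q) = Q + Q² (m(Q) = Q² + Q = Q + Q²)
m(F)*(J - 4*5) = (24*(1 + 24))*(-3 - 4*5) = (24*25)*(-3 - 20) = 600*(-23) = -13800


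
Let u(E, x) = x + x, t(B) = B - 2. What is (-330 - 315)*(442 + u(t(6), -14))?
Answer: -267030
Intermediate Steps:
t(B) = -2 + B
u(E, x) = 2*x
(-330 - 315)*(442 + u(t(6), -14)) = (-330 - 315)*(442 + 2*(-14)) = -645*(442 - 28) = -645*414 = -267030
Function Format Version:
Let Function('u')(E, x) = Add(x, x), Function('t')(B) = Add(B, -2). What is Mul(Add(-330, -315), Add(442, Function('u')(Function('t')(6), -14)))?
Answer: -267030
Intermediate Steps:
Function('t')(B) = Add(-2, B)
Function('u')(E, x) = Mul(2, x)
Mul(Add(-330, -315), Add(442, Function('u')(Function('t')(6), -14))) = Mul(Add(-330, -315), Add(442, Mul(2, -14))) = Mul(-645, Add(442, -28)) = Mul(-645, 414) = -267030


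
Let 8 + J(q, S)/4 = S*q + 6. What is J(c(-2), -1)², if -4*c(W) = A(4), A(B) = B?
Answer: 16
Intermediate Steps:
c(W) = -1 (c(W) = -¼*4 = -1)
J(q, S) = -8 + 4*S*q (J(q, S) = -32 + 4*(S*q + 6) = -32 + 4*(6 + S*q) = -32 + (24 + 4*S*q) = -8 + 4*S*q)
J(c(-2), -1)² = (-8 + 4*(-1)*(-1))² = (-8 + 4)² = (-4)² = 16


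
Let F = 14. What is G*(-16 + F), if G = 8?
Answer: -16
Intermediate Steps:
G*(-16 + F) = 8*(-16 + 14) = 8*(-2) = -16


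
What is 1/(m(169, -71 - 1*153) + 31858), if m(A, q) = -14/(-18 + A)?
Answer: 151/4810544 ≈ 3.1389e-5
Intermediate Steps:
1/(m(169, -71 - 1*153) + 31858) = 1/(-14/(-18 + 169) + 31858) = 1/(-14/151 + 31858) = 1/(4810544/151) = 151/4810544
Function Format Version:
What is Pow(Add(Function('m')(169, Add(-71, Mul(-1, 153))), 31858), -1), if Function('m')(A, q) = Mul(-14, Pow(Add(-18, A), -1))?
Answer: Rational(151, 4810544) ≈ 3.1389e-5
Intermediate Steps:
Pow(Add(Function('m')(169, Add(-71, Mul(-1, 153))), 31858), -1) = Pow(Add(Mul(-14, Pow(Add(-18, 169), -1)), 31858), -1) = Pow(Add(Mul(-14, Pow(151, -1)), 31858), -1) = Pow(Add(Mul(-14, Rational(1, 151)), 31858), -1) = Pow(Add(Rational(-14, 151), 31858), -1) = Pow(Rational(4810544, 151), -1) = Rational(151, 4810544)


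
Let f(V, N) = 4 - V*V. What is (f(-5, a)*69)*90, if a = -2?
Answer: -130410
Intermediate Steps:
f(V, N) = 4 - V²
(f(-5, a)*69)*90 = ((4 - 1*(-5)²)*69)*90 = ((4 - 1*25)*69)*90 = ((4 - 25)*69)*90 = -21*69*90 = -1449*90 = -130410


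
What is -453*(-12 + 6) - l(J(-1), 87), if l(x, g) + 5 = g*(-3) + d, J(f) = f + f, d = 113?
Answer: 2871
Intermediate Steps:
J(f) = 2*f
l(x, g) = 108 - 3*g (l(x, g) = -5 + (g*(-3) + 113) = -5 + (-3*g + 113) = -5 + (113 - 3*g) = 108 - 3*g)
-453*(-12 + 6) - l(J(-1), 87) = -453*(-12 + 6) - (108 - 3*87) = -453*(-6) - (108 - 261) = 2718 - 1*(-153) = 2718 + 153 = 2871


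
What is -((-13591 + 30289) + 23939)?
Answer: -40637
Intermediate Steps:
-((-13591 + 30289) + 23939) = -(16698 + 23939) = -1*40637 = -40637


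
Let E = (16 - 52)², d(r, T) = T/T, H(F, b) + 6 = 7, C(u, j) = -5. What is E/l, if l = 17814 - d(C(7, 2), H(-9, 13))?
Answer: 1296/17813 ≈ 0.072756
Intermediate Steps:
H(F, b) = 1 (H(F, b) = -6 + 7 = 1)
d(r, T) = 1
E = 1296 (E = (-36)² = 1296)
l = 17813 (l = 17814 - 1*1 = 17814 - 1 = 17813)
E/l = 1296/17813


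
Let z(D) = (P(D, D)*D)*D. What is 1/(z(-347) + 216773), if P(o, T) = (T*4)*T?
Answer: 1/57993525897 ≈ 1.7243e-11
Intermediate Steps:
P(o, T) = 4*T**2 (P(o, T) = (4*T)*T = 4*T**2)
z(D) = 4*D**4 (z(D) = ((4*D**2)*D)*D = (4*D**3)*D = 4*D**4)
1/(z(-347) + 216773) = 1/(4*(-347)**4 + 216773) = 1/(4*14498327281 + 216773) = 1/(57993309124 + 216773) = 1/57993525897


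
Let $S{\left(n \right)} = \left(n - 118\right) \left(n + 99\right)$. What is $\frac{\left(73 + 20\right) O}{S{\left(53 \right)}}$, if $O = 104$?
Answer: $- \frac{93}{95} \approx -0.97895$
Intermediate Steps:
$S{\left(n \right)} = \left(-118 + n\right) \left(99 + n\right)$
$\frac{\left(73 + 20\right) O}{S{\left(53 \right)}} = \frac{\left(73 + 20\right) 104}{-11682 + 53^{2} - 1007} = \frac{93 \cdot 104}{-11682 + 2809 - 1007} = \frac{9672}{-9880} = 9672 \left(- \frac{1}{9880}\right) = - \frac{93}{95}$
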